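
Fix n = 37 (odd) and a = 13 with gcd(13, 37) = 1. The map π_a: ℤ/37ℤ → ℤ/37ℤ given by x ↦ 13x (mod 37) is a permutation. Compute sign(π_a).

-1

Start at x=30: 30 → 20 → 1 → 13 → 21 → 14 → 34 → … (one orbit).
Decompose π into cycles: lengths [36, 1] (2 cycles, including the fixed point 0).
n − c = 37 − 2 = 35; sign = (−1)^35 = -1.
Zolotarev: (13|37) = -1, matching the cycle-count sign.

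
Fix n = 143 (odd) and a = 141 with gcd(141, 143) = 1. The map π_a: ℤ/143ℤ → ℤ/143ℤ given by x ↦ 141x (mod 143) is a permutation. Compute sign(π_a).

-1

Orbit of 34 under x↦141x: [34, 75, 136, 14, 115, 56, 31]… (length divides ord_143(141)).
6 cycles of lengths [60, 60, 12, 5, 5, 1].
6 cycles on 143: each ℓ→(−1)^(ℓ−1), product (−1)^137 = -1.
Via Zolotarev, sign(π_{141}) = (141|143) = -1.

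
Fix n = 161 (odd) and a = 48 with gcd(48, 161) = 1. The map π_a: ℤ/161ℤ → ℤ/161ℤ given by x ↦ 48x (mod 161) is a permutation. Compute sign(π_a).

-1

Orbit of 127 under x↦48x: [127, 139, 71, 27, 8, 62, 78]… (length divides ord_161(48)).
The orbit structure of x ↦ 48x mod 161: 12 orbits of sizes [22, 22, 22, 22, 22, 22, 11, 11, 2, 2, 2, 1].
Σ(ℓ_i−1) = 161−12 = 149; sign = (−1)^149 = -1.
(48|161)_J = -1 (Zolotarev's lemma cross-check).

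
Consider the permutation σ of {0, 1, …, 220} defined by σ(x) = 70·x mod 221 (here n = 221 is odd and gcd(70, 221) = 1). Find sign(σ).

Trace 118: π^k(118) = [118, 83, 64, 60, 1, 70, 38] for k=0..6.
π_70 has 30 disjoint cycles with lengths [8, 8, 8, 8, 8, 8, 8, 8, 8, 8, 8, 8, 8, 8, 8, 8, 8, 8, 8, 8, 8, 8, 8, 8, 8, 8, 4, 4, 4, 1] on {0,…,220}.
Σ(ℓ_i−1) = 221−30 = 191; sign = (−1)^191 = -1.
Check: (70/221) = -1 by Zolotarev.

-1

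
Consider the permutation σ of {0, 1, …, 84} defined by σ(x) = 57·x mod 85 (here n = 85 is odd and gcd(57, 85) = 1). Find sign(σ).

+1

Trace 21: π^k(21) = [21, 7, 59, 48, 16, 62, 49] for k=0..6.
Cycle lengths of π_57 on ℤ/85ℤ: [16, 16, 16, 16, 16, 4, 1]; 7 cycles in total.
7 cycles on 85: each ℓ→(−1)^(ℓ−1), product (−1)^78 = +1.
(57|85)_J = +1 (Zolotarev's lemma cross-check).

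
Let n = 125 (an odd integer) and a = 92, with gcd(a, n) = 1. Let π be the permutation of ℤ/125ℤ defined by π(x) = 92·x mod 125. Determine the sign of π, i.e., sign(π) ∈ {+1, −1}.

-1

Trace 59: π^k(59) = [59, 53, 1, 92, 89, 63, 46] for k=0..6.
Decompose π into cycles: lengths [100, 20, 4, 1] (4 cycles, including the fixed point 0).
n − c = 125 − 4 = 121; sign = (−1)^121 = -1.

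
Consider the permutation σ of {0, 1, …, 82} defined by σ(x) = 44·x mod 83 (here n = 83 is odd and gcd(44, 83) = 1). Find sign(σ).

Trace 36: π^k(36) = [36, 7, 59, 23, 16, 40, 17] for k=0..6.
Cycle lengths of π_44 on ℤ/83ℤ: [41, 41, 1]; 3 cycles in total.
3 cycles on 83: each ℓ→(−1)^(ℓ−1), product (−1)^80 = +1.
Zolotarev: (44|83) = +1, matching the cycle-count sign.

+1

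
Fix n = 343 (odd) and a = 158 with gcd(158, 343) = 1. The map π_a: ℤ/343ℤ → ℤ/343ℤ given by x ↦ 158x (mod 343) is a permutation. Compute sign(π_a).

+1

Orbit of 128 under x↦158x: [128, 330, 4, 289, 43, 277, 205]… (length divides ord_343(158)).
Cycle type of π: 147×2 + 21×2 + 3×2 + 1; total 7 cycles.
343 − 7 = 336 transpositions; sign(π) = (−1)^336 = +1.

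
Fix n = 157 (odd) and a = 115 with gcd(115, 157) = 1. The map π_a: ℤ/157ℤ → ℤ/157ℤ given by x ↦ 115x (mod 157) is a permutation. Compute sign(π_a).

Start at x=109: 109 → 132 → 108 → 17 → 71 → 1 → 115 → … (one orbit).
The orbit structure of x ↦ 115x mod 157: 5 orbits of sizes [39, 39, 39, 39, 1].
n − c = 157 − 5 = 152; sign = (−1)^152 = +1.
Check: (115/157) = +1 by Zolotarev.

+1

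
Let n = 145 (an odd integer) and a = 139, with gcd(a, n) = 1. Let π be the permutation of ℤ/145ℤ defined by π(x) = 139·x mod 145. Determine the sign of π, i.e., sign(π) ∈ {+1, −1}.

+1

Orbit of 136 under x↦139x: [136, 54, 111, 59, 81, 94, 16]… (length divides ord_145(139)).
π_139 has 15 disjoint cycles with lengths [14, 14, 14, 14, 14, 14, 14, 14, 7, 7, 7, 7, 2, 2, 1] on {0,…,144}.
n − c = 145 − 15 = 130; sign = (−1)^130 = +1.
Via Zolotarev, sign(π_{139}) = (139|145) = +1.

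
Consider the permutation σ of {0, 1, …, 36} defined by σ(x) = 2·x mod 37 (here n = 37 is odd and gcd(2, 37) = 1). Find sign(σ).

-1

Orbit of 34 under x↦2x: [34, 31, 25, 13, 26, 15, 30]… (length divides ord_37(2)).
Cycle type of π: 36 + 1; total 2 cycles.
With 2 cycles on 37 points, sign = (−1)^{37−2} = -1.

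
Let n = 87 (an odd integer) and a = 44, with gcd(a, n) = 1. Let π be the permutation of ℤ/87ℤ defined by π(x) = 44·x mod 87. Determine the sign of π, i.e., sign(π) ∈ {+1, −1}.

Orbit of 2 under x↦44x: [2, 1, 44, 22, 11, 49, 68]… (length divides ord_87(44)).
π_44 has 5 disjoint cycles with lengths [28, 28, 28, 2, 1] on {0,…,86}.
Σ(ℓ_i−1) = 87−5 = 82; sign = (−1)^82 = +1.
Check: (44/87) = +1 by Zolotarev.

+1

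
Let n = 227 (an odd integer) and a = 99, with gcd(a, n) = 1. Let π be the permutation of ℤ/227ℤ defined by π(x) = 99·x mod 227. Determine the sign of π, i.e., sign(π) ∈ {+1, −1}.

Start at x=188: 188 → 225 → 29 → 147 → 25 → 205 → 92 → … (one orbit).
3 cycles of lengths [113, 113, 1].
3 cycles on 227: each ℓ→(−1)^(ℓ−1), product (−1)^224 = +1.
Via Zolotarev, sign(π_{99}) = (99|227) = +1.

+1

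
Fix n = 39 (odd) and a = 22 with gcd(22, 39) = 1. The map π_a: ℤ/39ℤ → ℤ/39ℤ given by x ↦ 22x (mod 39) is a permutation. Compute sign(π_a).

+1

Orbit of 22 under x↦22x: [22, 16, 1]… (length divides ord_39(22)).
Decompose π into cycles: lengths [3, 3, 3, 3, 3, 3, 3, 3, 3, 3, 3, 3, 1, 1, 1] (15 cycles, including the fixed point 0).
sign(π) = (−1)^{n − #cycles} = (−1)^{39−15} = (−1)^24 = +1.
Check: (22/39) = +1 by Zolotarev.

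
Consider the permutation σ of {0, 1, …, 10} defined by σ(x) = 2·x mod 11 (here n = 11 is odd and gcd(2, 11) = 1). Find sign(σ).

Orbit of 2 under x↦2x: [2, 4, 8, 5, 10, 9, 7]… (length divides ord_11(2)).
Cycle lengths of π_2 on ℤ/11ℤ: [10, 1]; 2 cycles in total.
11 − 2 = 9 transpositions; sign(π) = (−1)^9 = -1.
(2|11)_J = -1 (Zolotarev's lemma cross-check).

-1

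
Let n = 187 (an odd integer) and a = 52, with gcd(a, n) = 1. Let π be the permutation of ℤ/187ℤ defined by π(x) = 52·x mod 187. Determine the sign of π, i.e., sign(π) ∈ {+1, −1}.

-1

Start at x=171: 171 → 103 → 120 → 69 → 35 → 137 → 18 → … (one orbit).
Decompose π into cycles: lengths [10, 10, 10, 10, 10, 10, 10, 10, 10, 10, 10, 10, 10, 10, 10, 10, 10, 1, 1, 1, 1, 1, 1, 1, 1, 1, 1, 1, 1, 1, 1, 1, 1, 1] (34 cycles, including the fixed point 0).
34 cycles on 187: each ℓ→(−1)^(ℓ−1), product (−1)^153 = -1.
The Jacobi symbol (52|187) = -1 (Zolotarev) agrees.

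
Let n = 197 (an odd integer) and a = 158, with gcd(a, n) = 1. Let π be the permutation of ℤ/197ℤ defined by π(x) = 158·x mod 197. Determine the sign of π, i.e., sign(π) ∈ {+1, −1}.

Orbit of 188 under x↦158x: [188, 154, 101, 1, 158, 142, 175]… (length divides ord_197(158)).
Decompose π into cycles: lengths [49, 49, 49, 49, 1] (5 cycles, including the fixed point 0).
With 5 cycles on 197 points, sign = (−1)^{197−5} = +1.
The Jacobi symbol (158|197) = +1 (Zolotarev) agrees.

+1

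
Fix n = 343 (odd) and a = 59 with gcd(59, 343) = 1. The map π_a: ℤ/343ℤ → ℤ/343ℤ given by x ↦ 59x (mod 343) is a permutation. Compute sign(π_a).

-1

Orbit of 31 under x↦59x: [31, 114, 209, 326, 26, 162, 297]… (length divides ord_343(59)).
π_59 has 4 disjoint cycles with lengths [294, 42, 6, 1] on {0,…,342}.
4 cycles on 343: each ℓ→(−1)^(ℓ−1), product (−1)^339 = -1.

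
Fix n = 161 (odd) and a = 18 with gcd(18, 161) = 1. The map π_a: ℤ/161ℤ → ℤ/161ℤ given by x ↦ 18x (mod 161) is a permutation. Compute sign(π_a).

+1

Trace 72: π^k(72) = [72, 8, 144, 16, 127, 32, 93] for k=0..6.
Cycle lengths of π_18 on ℤ/161ℤ: [33, 33, 33, 33, 11, 11, 3, 3, 1]; 9 cycles in total.
161 − 9 = 152 transpositions; sign(π) = (−1)^152 = +1.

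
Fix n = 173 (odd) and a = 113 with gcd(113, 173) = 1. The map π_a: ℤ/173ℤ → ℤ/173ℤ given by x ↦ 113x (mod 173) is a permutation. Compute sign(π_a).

Orbit of 43 under x↦113x: [43, 15, 138, 24, 117, 73, 118]… (length divides ord_173(113)).
Decompose π into cycles: lengths [86, 86, 1] (3 cycles, including the fixed point 0).
n − c = 173 − 3 = 170; sign = (−1)^170 = +1.
(113|173)_J = +1 (Zolotarev's lemma cross-check).

+1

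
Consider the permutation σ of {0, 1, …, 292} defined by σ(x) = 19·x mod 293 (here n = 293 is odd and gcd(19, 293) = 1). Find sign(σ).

-1

Orbit of 13 under x↦19x: [13, 247, 5, 95, 47, 14, 266]… (length divides ord_293(19)).
Decompose π into cycles: lengths [292, 1] (2 cycles, including the fixed point 0).
2 cycles on 293: each ℓ→(−1)^(ℓ−1), product (−1)^291 = -1.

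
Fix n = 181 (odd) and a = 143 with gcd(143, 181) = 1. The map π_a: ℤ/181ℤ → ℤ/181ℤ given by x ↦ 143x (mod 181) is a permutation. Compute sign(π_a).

+1

Start at x=100: 100 → 1 → 143 → 177 → 152 → 16 → 116 → … (one orbit).
3 cycles of lengths [90, 90, 1].
n − c = 181 − 3 = 178; sign = (−1)^178 = +1.
Check: (143/181) = +1 by Zolotarev.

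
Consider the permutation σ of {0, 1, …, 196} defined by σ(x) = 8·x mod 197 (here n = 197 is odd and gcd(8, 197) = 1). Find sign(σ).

Trace 36: π^k(36) = [36, 91, 137, 111, 100, 12, 96] for k=0..6.
Cycle lengths of π_8 on ℤ/197ℤ: [196, 1]; 2 cycles in total.
Σ(ℓ_i−1) = 197−2 = 195; sign = (−1)^195 = -1.
Via Zolotarev, sign(π_{8}) = (8|197) = -1.

-1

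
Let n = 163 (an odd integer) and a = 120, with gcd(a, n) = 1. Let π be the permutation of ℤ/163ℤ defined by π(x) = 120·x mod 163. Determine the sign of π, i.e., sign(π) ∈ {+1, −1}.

-1

Orbit of 14 under x↦120x: [14, 50, 132, 29, 57, 157, 95]… (length divides ord_163(120)).
The orbit structure of x ↦ 120x mod 163: 2 orbits of sizes [162, 1].
sign(π) = (−1)^{n − #cycles} = (−1)^{163−2} = (−1)^161 = -1.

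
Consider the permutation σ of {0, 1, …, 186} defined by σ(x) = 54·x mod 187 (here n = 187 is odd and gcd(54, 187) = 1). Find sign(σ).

Trace 142: π^k(142) = [142, 1, 54, 111, 10, 166, 175] for k=0..6.
Cycle lengths of π_54 on ℤ/187ℤ: [16, 16, 16, 16, 16, 16, 16, 16, 16, 16, 16, 2, 2, 2, 2, 2, 1]; 17 cycles in total.
With 17 cycles on 187 points, sign = (−1)^{187−17} = +1.
Check: (54/187) = +1 by Zolotarev.

+1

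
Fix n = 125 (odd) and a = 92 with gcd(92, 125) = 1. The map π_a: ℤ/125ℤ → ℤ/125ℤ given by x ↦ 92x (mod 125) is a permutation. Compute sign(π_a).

Orbit of 83 under x↦92x: [83, 11, 12, 104, 68, 6, 52]… (length divides ord_125(92)).
Cycle lengths of π_92 on ℤ/125ℤ: [100, 20, 4, 1]; 4 cycles in total.
n − c = 125 − 4 = 121; sign = (−1)^121 = -1.
The Jacobi symbol (92|125) = -1 (Zolotarev) agrees.

-1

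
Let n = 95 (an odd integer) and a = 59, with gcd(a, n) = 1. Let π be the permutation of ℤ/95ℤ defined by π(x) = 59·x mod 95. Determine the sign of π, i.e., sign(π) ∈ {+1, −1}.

Start at x=11: 11 → 79 → 6 → 69 → 81 → 29 → 1 → … (one orbit).
8 cycles of lengths [18, 18, 18, 18, 18, 2, 2, 1].
With 8 cycles on 95 points, sign = (−1)^{95−8} = -1.

-1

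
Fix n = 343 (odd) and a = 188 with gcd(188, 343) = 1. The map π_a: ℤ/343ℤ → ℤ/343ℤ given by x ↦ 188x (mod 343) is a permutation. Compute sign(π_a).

Orbit of 286 under x↦188x: [286, 260, 174, 127, 209, 190, 48]… (length divides ord_343(188)).
π_188 has 10 disjoint cycles with lengths [98, 98, 98, 14, 14, 14, 2, 2, 2, 1] on {0,…,342}.
With 10 cycles on 343 points, sign = (−1)^{343−10} = -1.
The Jacobi symbol (188|343) = -1 (Zolotarev) agrees.

-1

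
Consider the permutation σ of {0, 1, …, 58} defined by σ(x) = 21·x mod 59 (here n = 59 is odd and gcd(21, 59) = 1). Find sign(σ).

+1

Start at x=17: 17 → 3 → 4 → 25 → 53 → 51 → 9 → … (one orbit).
Cycle type of π: 29×2 + 1; total 3 cycles.
Σ(ℓ_i−1) = 59−3 = 56; sign = (−1)^56 = +1.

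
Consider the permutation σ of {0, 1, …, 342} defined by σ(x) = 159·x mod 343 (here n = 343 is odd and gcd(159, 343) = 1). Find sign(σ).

Orbit of 99 under x↦159x: [99, 306, 291, 307, 107, 206, 169]… (length divides ord_343(159)).
4 cycles of lengths [294, 42, 6, 1].
sign(π) = (−1)^{n − #cycles} = (−1)^{343−4} = (−1)^339 = -1.

-1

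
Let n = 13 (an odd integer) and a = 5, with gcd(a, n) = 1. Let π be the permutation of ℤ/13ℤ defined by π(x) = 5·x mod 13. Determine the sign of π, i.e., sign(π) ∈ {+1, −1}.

Trace 12: π^k(12) = [12, 8, 1, 5] for k=0..3.
The orbit structure of x ↦ 5x mod 13: 4 orbits of sizes [4, 4, 4, 1].
4 cycles on 13: each ℓ→(−1)^(ℓ−1), product (−1)^9 = -1.
Check: (5/13) = -1 by Zolotarev.

-1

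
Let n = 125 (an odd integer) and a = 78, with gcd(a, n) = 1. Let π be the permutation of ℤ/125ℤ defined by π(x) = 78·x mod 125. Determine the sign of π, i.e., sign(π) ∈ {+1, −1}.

Trace 38: π^k(38) = [38, 89, 67, 101, 3, 109, 2] for k=0..6.
π_78 has 4 disjoint cycles with lengths [100, 20, 4, 1] on {0,…,124}.
With 4 cycles on 125 points, sign = (−1)^{125−4} = -1.

-1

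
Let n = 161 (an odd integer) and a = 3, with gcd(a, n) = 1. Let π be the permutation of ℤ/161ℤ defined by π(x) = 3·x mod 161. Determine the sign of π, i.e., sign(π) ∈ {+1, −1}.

-1

Trace 131: π^k(131) = [131, 71, 52, 156, 146, 116, 26] for k=0..6.
Cycle type of π: 66×2 + 11×2 + 6 + 1; total 6 cycles.
With 6 cycles on 161 points, sign = (−1)^{161−6} = -1.
Via Zolotarev, sign(π_{3}) = (3|161) = -1.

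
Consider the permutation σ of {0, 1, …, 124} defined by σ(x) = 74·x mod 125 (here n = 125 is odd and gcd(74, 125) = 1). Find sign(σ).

+1

Start at x=49: 49 → 1 → 74 → 101 → 99 → 76 → 124 → … (one orbit).
23 cycles of lengths [10, 10, 10, 10, 10, 10, 10, 10, 10, 10, 2, 2, 2, 2, 2, 2, 2, 2, 2, 2, 2, 2, 1].
23 cycles on 125: each ℓ→(−1)^(ℓ−1), product (−1)^102 = +1.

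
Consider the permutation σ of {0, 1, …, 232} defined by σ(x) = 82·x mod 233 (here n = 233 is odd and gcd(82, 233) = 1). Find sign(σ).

-1

Orbit of 145 under x↦82x: [145, 7, 108, 2, 164, 167, 180]… (length divides ord_233(82)).
Cycle type of π: 232 + 1; total 2 cycles.
233 − 2 = 231 transpositions; sign(π) = (−1)^231 = -1.
The Jacobi symbol (82|233) = -1 (Zolotarev) agrees.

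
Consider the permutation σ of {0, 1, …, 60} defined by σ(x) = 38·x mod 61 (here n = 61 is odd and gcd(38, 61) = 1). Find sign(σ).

-1

Orbit of 52 under x↦38x: [52, 24, 58, 8, 60, 23, 20]… (length divides ord_61(38)).
Cycle type of π: 20×3 + 1; total 4 cycles.
n − c = 61 − 4 = 57; sign = (−1)^57 = -1.
The Jacobi symbol (38|61) = -1 (Zolotarev) agrees.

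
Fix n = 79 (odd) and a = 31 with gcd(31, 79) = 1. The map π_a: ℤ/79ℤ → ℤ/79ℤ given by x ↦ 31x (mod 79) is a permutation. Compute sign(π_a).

+1

Trace 67: π^k(67) = [67, 23, 2, 62, 26, 16, 22] for k=0..6.
Cycle lengths of π_31 on ℤ/79ℤ: [39, 39, 1]; 3 cycles in total.
n − c = 79 − 3 = 76; sign = (−1)^76 = +1.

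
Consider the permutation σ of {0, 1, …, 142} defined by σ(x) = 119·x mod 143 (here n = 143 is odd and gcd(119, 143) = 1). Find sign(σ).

-1

Start at x=56: 56 → 86 → 81 → 58 → 38 → 89 → 9 → … (one orbit).
6 cycles of lengths [60, 60, 12, 5, 5, 1].
sign(π) = (−1)^{n − #cycles} = (−1)^{143−6} = (−1)^137 = -1.
(119|143)_J = -1 (Zolotarev's lemma cross-check).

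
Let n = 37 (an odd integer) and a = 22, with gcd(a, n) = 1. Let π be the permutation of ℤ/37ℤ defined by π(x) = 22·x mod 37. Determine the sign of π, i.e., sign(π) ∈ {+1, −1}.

-1

Start at x=17: 17 → 4 → 14 → 12 → 5 → 36 → 15 → … (one orbit).
2 cycles of lengths [36, 1].
2 cycles on 37: each ℓ→(−1)^(ℓ−1), product (−1)^35 = -1.
Via Zolotarev, sign(π_{22}) = (22|37) = -1.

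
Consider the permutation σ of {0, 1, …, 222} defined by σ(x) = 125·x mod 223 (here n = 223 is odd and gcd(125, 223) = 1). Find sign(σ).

Trace 26: π^k(26) = [26, 128, 167, 136, 52, 33, 111] for k=0..6.
Decompose π into cycles: lengths [74, 74, 74, 1] (4 cycles, including the fixed point 0).
With 4 cycles on 223 points, sign = (−1)^{223−4} = -1.
(125|223)_J = -1 (Zolotarev's lemma cross-check).

-1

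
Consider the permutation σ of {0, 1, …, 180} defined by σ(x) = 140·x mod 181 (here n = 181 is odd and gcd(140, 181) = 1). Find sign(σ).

Start at x=53: 53 → 180 → 41 → 129 → 141 → 11 → 92 → … (one orbit).
π_140 has 2 disjoint cycles with lengths [180, 1] on {0,…,180}.
2 cycles on 181: each ℓ→(−1)^(ℓ−1), product (−1)^179 = -1.
(140|181)_J = -1 (Zolotarev's lemma cross-check).

-1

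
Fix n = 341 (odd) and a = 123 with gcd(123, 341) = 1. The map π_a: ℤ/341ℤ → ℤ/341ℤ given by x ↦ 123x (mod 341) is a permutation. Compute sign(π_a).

+1

Orbit of 311 under x↦123x: [311, 61, 1, 123, 125, 30, 280]… (length divides ord_341(123)).
47 cycles of lengths [10, 10, 10, 10, 10, 10, 10, 10, 10, 10, 10, 10, 10, 10, 10, 10, 10, 10, 10, 10, 10, 10, 10, 10, 10, 10, 10, 10, 10, 10, 10, 2, 2, 2, 2, 2, 2, 2, 2, 2, 2, 2, 2, 2, 2, 2, 1].
sign(π) = (−1)^{n − #cycles} = (−1)^{341−47} = (−1)^294 = +1.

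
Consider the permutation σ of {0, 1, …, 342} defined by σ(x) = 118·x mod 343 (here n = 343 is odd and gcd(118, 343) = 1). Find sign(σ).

-1

Start at x=22: 22 → 195 → 29 → 335 → 85 → 83 → 190 → … (one orbit).
Decompose π into cycles: lengths [98, 98, 98, 14, 14, 14, 2, 2, 2, 1] (10 cycles, including the fixed point 0).
10 cycles on 343: each ℓ→(−1)^(ℓ−1), product (−1)^333 = -1.
Via Zolotarev, sign(π_{118}) = (118|343) = -1.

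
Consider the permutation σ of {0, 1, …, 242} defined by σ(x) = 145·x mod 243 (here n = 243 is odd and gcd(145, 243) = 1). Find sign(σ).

+1

Orbit of 28 under x↦145x: [28, 172, 154, 217, 118, 100, 163]… (length divides ord_243(145)).
The orbit structure of x ↦ 145x mod 243: 27 orbits of sizes [27, 27, 27, 27, 27, 27, 9, 9, 9, 9, 9, 9, 3, 3, 3, 3, 3, 3, 1, 1, 1, 1, 1, 1, 1, 1, 1].
243 − 27 = 216 transpositions; sign(π) = (−1)^216 = +1.
Zolotarev: (145|243) = +1, matching the cycle-count sign.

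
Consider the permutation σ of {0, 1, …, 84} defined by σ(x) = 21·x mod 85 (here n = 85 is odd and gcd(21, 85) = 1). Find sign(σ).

+1

Start at x=1: 1 → 21 → 16 → 81 → 1 (one orbit).
π_21 has 25 disjoint cycles with lengths [4, 4, 4, 4, 4, 4, 4, 4, 4, 4, 4, 4, 4, 4, 4, 4, 4, 4, 4, 4, 1, 1, 1, 1, 1] on {0,…,84}.
25 cycles on 85: each ℓ→(−1)^(ℓ−1), product (−1)^60 = +1.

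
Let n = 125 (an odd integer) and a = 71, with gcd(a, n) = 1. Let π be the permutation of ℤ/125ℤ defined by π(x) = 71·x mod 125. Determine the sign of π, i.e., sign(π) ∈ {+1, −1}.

Orbit of 81 under x↦71x: [81, 1, 71, 41, 36, 56, 101]… (length divides ord_125(71)).
The orbit structure of x ↦ 71x mod 125: 13 orbits of sizes [25, 25, 25, 25, 5, 5, 5, 5, 1, 1, 1, 1, 1].
sign(π) = (−1)^{n − #cycles} = (−1)^{125−13} = (−1)^112 = +1.

+1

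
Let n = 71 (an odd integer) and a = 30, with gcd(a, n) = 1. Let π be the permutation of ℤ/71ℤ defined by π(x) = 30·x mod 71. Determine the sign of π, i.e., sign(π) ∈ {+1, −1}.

Start at x=45: 45 → 1 → 30 → 48 → 20 → 32 → 37 → 45 (one orbit).
Cycle lengths of π_30 on ℤ/71ℤ: [7, 7, 7, 7, 7, 7, 7, 7, 7, 7, 1]; 11 cycles in total.
With 11 cycles on 71 points, sign = (−1)^{71−11} = +1.

+1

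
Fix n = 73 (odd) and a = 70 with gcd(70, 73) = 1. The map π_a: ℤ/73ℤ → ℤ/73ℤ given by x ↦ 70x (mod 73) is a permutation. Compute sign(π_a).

Trace 8: π^k(8) = [8, 49, 72, 3, 64, 27, 65] for k=0..6.
Cycle type of π: 12×6 + 1; total 7 cycles.
Σ(ℓ_i−1) = 73−7 = 66; sign = (−1)^66 = +1.
(70|73)_J = +1 (Zolotarev's lemma cross-check).

+1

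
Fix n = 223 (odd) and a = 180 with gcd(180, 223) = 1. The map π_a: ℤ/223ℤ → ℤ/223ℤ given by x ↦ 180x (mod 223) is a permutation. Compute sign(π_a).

-1

Trace 122: π^k(122) = [122, 106, 125, 200, 97, 66, 61] for k=0..6.
Decompose π into cycles: lengths [222, 1] (2 cycles, including the fixed point 0).
223 − 2 = 221 transpositions; sign(π) = (−1)^221 = -1.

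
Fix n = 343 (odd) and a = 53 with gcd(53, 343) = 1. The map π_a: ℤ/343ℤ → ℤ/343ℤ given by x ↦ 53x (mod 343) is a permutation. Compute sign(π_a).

Start at x=121: 121 → 239 → 319 → 100 → 155 → 326 → 128 → … (one orbit).
Decompose π into cycles: lengths [147, 147, 21, 21, 3, 3, 1] (7 cycles, including the fixed point 0).
sign(π) = (−1)^{n − #cycles} = (−1)^{343−7} = (−1)^336 = +1.

+1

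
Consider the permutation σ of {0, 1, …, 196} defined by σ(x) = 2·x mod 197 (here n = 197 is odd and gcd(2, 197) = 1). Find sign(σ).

-1

Orbit of 163 under x↦2x: [163, 129, 61, 122, 47, 94, 188]… (length divides ord_197(2)).
Cycle type of π: 196 + 1; total 2 cycles.
sign(π) = (−1)^{n − #cycles} = (−1)^{197−2} = (−1)^195 = -1.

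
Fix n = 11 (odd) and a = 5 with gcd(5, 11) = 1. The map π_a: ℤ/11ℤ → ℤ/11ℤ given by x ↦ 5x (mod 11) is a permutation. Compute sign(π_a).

+1

Orbit of 1 under x↦5x: [1, 5, 3, 4, 9]… (length divides ord_11(5)).
Cycle type of π: 5×2 + 1; total 3 cycles.
sign(π) = (−1)^{n − #cycles} = (−1)^{11−3} = (−1)^8 = +1.
The Jacobi symbol (5|11) = +1 (Zolotarev) agrees.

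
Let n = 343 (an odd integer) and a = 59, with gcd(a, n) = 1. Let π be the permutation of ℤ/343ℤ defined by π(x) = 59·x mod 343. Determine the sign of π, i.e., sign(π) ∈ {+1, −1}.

Orbit of 320 under x↦59x: [320, 15, 199, 79, 202, 256, 12]… (length divides ord_343(59)).
Decompose π into cycles: lengths [294, 42, 6, 1] (4 cycles, including the fixed point 0).
With 4 cycles on 343 points, sign = (−1)^{343−4} = -1.

-1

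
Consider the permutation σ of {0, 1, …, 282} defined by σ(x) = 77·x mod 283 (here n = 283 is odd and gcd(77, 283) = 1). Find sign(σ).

+1

Start at x=155: 155 → 49 → 94 → 163 → 99 → 265 → 29 → … (one orbit).
Cycle type of π: 141×2 + 1; total 3 cycles.
3 cycles on 283: each ℓ→(−1)^(ℓ−1), product (−1)^280 = +1.
Via Zolotarev, sign(π_{77}) = (77|283) = +1.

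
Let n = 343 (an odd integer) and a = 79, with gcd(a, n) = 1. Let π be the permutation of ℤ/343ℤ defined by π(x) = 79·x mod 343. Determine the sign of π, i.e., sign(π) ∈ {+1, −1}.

Trace 263: π^k(263) = [263, 197, 128, 165, 1, 79, 67] for k=0..6.
Cycle lengths of π_79 on ℤ/343ℤ: [21, 21, 21, 21, 21, 21, 21, 21, 21, 21, 21, 21, 21, 21, 3, 3, 3, 3, 3, 3, 3, 3, 3, 3, 3, 3, 3, 3, 3, 3, 1]; 31 cycles in total.
n − c = 343 − 31 = 312; sign = (−1)^312 = +1.
Zolotarev: (79|343) = +1, matching the cycle-count sign.

+1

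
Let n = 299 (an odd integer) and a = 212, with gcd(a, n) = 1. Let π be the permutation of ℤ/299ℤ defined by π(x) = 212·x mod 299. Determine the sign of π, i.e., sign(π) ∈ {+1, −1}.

-1

Start at x=264: 264 → 55 → 298 → 87 → 205 → 105 → 134 → … (one orbit).
8 cycles of lengths [66, 66, 66, 66, 22, 6, 6, 1].
With 8 cycles on 299 points, sign = (−1)^{299−8} = -1.
Check: (212/299) = -1 by Zolotarev.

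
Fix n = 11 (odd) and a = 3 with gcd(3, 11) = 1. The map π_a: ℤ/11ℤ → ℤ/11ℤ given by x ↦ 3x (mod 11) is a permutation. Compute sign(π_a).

Trace 4: π^k(4) = [4, 1, 3, 9, 5] for k=0..4.
The orbit structure of x ↦ 3x mod 11: 3 orbits of sizes [5, 5, 1].
3 cycles on 11: each ℓ→(−1)^(ℓ−1), product (−1)^8 = +1.
(3|11)_J = +1 (Zolotarev's lemma cross-check).

+1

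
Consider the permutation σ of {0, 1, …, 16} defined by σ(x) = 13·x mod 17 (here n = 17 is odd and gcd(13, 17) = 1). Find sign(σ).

+1

Trace 13: π^k(13) = [13, 16, 4, 1] for k=0..3.
π_13 has 5 disjoint cycles with lengths [4, 4, 4, 4, 1] on {0,…,16}.
sign(π) = (−1)^{n − #cycles} = (−1)^{17−5} = (−1)^12 = +1.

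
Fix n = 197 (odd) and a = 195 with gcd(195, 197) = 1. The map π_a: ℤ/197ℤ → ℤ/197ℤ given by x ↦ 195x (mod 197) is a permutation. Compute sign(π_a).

-1

Trace 105: π^k(105) = [105, 184, 26, 145, 104, 186, 22] for k=0..6.
2 cycles of lengths [196, 1].
sign(π) = (−1)^{n − #cycles} = (−1)^{197−2} = (−1)^195 = -1.
Zolotarev: (195|197) = -1, matching the cycle-count sign.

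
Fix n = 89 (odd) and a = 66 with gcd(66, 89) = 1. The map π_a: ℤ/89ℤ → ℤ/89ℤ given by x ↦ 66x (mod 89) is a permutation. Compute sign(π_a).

-1

Orbit of 59 under x↦66x: [59, 67, 61, 21, 51, 73, 12]… (length divides ord_89(66)).
π_66 has 2 disjoint cycles with lengths [88, 1] on {0,…,88}.
89 − 2 = 87 transpositions; sign(π) = (−1)^87 = -1.
(66|89)_J = -1 (Zolotarev's lemma cross-check).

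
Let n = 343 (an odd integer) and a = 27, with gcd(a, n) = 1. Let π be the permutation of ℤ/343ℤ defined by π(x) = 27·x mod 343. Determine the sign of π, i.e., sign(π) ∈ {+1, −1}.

Orbit of 246 under x↦27x: [246, 125, 288, 230, 36, 286, 176]… (length divides ord_343(27)).
10 cycles of lengths [98, 98, 98, 14, 14, 14, 2, 2, 2, 1].
sign(π) = (−1)^{n − #cycles} = (−1)^{343−10} = (−1)^333 = -1.
Check: (27/343) = -1 by Zolotarev.

-1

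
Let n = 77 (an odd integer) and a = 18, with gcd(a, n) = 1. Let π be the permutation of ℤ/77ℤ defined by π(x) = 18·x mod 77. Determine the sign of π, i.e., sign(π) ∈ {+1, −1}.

-1

Start at x=2: 2 → 36 → 32 → 37 → 50 → 53 → 30 → … (one orbit).
π_18 has 6 disjoint cycles with lengths [30, 30, 10, 3, 3, 1] on {0,…,76}.
6 cycles on 77: each ℓ→(−1)^(ℓ−1), product (−1)^71 = -1.
Check: (18/77) = -1 by Zolotarev.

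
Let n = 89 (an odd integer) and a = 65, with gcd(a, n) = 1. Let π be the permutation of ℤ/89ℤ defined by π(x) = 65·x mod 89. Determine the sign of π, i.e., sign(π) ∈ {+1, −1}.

Start at x=12: 12 → 68 → 59 → 8 → 75 → 69 → 35 → … (one orbit).
2 cycles of lengths [88, 1].
89 − 2 = 87 transpositions; sign(π) = (−1)^87 = -1.
(65|89)_J = -1 (Zolotarev's lemma cross-check).

-1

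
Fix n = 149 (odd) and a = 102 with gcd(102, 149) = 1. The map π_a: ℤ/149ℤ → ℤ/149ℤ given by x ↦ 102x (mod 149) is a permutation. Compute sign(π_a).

+1

Start at x=36: 36 → 96 → 107 → 37 → 49 → 81 → 67 → … (one orbit).
Cycle lengths of π_102 on ℤ/149ℤ: [37, 37, 37, 37, 1]; 5 cycles in total.
149 − 5 = 144 transpositions; sign(π) = (−1)^144 = +1.
The Jacobi symbol (102|149) = +1 (Zolotarev) agrees.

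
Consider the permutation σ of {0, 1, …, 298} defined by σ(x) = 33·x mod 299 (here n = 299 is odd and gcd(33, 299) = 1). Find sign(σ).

+1

Start at x=77: 77 → 149 → 133 → 203 → 121 → 106 → 209 → … (one orbit).
Decompose π into cycles: lengths [132, 132, 22, 12, 1] (5 cycles, including the fixed point 0).
5 cycles on 299: each ℓ→(−1)^(ℓ−1), product (−1)^294 = +1.
Via Zolotarev, sign(π_{33}) = (33|299) = +1.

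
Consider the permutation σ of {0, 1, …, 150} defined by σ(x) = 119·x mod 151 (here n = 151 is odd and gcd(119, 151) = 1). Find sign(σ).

-1

Start at x=32: 32 → 33 → 1 → 119 → 118 → 150 → 32 (one orbit).
Cycle lengths of π_119 on ℤ/151ℤ: [6, 6, 6, 6, 6, 6, 6, 6, 6, 6, 6, 6, 6, 6, 6, 6, 6, 6, 6, 6, 6, 6, 6, 6, 6, 1]; 26 cycles in total.
26 cycles on 151: each ℓ→(−1)^(ℓ−1), product (−1)^125 = -1.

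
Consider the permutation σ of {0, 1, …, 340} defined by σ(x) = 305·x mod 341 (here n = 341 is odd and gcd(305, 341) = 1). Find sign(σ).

+1

Start at x=335: 335 → 216 → 67 → 316 → 218 → 336 → 180 → … (one orbit).
Cycle lengths of π_305 on ℤ/341ℤ: [30, 30, 30, 30, 30, 30, 30, 30, 30, 30, 10, 6, 6, 6, 6, 6, 1]; 17 cycles in total.
Σ(ℓ_i−1) = 341−17 = 324; sign = (−1)^324 = +1.
Zolotarev: (305|341) = +1, matching the cycle-count sign.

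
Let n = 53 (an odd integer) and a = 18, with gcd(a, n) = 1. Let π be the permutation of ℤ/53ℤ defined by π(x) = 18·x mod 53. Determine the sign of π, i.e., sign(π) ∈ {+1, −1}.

-1

Start at x=46: 46 → 33 → 11 → 39 → 13 → 22 → 25 → … (one orbit).
π_18 has 2 disjoint cycles with lengths [52, 1] on {0,…,52}.
sign(π) = (−1)^{n − #cycles} = (−1)^{53−2} = (−1)^51 = -1.
Zolotarev: (18|53) = -1, matching the cycle-count sign.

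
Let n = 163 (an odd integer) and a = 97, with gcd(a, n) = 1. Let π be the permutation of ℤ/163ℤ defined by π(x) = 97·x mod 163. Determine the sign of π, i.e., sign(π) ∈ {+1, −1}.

Trace 160: π^k(160) = [160, 35, 135, 55, 119, 133, 24] for k=0..6.
π_97 has 3 disjoint cycles with lengths [81, 81, 1] on {0,…,162}.
Σ(ℓ_i−1) = 163−3 = 160; sign = (−1)^160 = +1.

+1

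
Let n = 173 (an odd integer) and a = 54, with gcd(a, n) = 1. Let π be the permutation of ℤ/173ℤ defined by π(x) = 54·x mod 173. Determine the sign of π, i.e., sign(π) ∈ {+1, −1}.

Start at x=122: 122 → 14 → 64 → 169 → 130 → 100 → 37 → … (one orbit).
3 cycles of lengths [86, 86, 1].
With 3 cycles on 173 points, sign = (−1)^{173−3} = +1.

+1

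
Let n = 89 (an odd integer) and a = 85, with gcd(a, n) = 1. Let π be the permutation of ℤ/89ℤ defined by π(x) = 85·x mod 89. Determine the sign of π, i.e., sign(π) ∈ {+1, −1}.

Trace 8: π^k(8) = [8, 57, 39, 22, 1, 85, 16] for k=0..6.
Decompose π into cycles: lengths [22, 22, 22, 22, 1] (5 cycles, including the fixed point 0).
Σ(ℓ_i−1) = 89−5 = 84; sign = (−1)^84 = +1.
Check: (85/89) = +1 by Zolotarev.

+1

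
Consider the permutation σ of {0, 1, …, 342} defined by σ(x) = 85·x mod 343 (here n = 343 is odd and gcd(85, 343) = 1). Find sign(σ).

+1

Start at x=155: 155 → 141 → 323 → 15 → 246 → 330 → 267 → … (one orbit).
Cycle lengths of π_85 on ℤ/343ℤ: [49, 49, 49, 49, 49, 49, 7, 7, 7, 7, 7, 7, 1, 1, 1, 1, 1, 1, 1]; 19 cycles in total.
sign(π) = (−1)^{n − #cycles} = (−1)^{343−19} = (−1)^324 = +1.
Zolotarev: (85|343) = +1, matching the cycle-count sign.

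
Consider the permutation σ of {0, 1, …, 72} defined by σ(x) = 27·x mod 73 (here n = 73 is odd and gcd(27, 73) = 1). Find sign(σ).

+1

Orbit of 27 under x↦27x: [27, 72, 46, 1]… (length divides ord_73(27)).
The orbit structure of x ↦ 27x mod 73: 19 orbits of sizes [4, 4, 4, 4, 4, 4, 4, 4, 4, 4, 4, 4, 4, 4, 4, 4, 4, 4, 1].
73 − 19 = 54 transpositions; sign(π) = (−1)^54 = +1.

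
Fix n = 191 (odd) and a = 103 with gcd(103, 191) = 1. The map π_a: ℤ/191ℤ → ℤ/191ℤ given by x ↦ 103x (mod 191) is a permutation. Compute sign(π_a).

+1

Orbit of 49 under x↦103x: [49, 81, 130, 20, 150, 170, 129]… (length divides ord_191(103)).
π_103 has 3 disjoint cycles with lengths [95, 95, 1] on {0,…,190}.
3 cycles on 191: each ℓ→(−1)^(ℓ−1), product (−1)^188 = +1.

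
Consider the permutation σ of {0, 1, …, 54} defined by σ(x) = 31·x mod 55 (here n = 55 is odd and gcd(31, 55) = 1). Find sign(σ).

+1

Orbit of 36 under x↦31x: [36, 16, 1, 31, 26]… (length divides ord_55(31)).
Cycle type of π: 5×10 + 1×5; total 15 cycles.
n − c = 55 − 15 = 40; sign = (−1)^40 = +1.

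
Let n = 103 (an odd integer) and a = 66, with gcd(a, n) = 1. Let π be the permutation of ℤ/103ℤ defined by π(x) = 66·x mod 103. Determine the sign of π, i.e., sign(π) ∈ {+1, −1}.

+1

Trace 34: π^k(34) = [34, 81, 93, 61, 9, 79, 64] for k=0..6.
Decompose π into cycles: lengths [17, 17, 17, 17, 17, 17, 1] (7 cycles, including the fixed point 0).
103 − 7 = 96 transpositions; sign(π) = (−1)^96 = +1.
Check: (66/103) = +1 by Zolotarev.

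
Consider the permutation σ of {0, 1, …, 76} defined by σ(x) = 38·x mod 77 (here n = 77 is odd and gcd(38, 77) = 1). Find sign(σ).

-1

Trace 38: π^k(38) = [38, 58, 48, 53, 12, 71, 3] for k=0..6.
Cycle type of π: 30×2 + 6 + 5×2 + 1; total 6 cycles.
With 6 cycles on 77 points, sign = (−1)^{77−6} = -1.
Via Zolotarev, sign(π_{38}) = (38|77) = -1.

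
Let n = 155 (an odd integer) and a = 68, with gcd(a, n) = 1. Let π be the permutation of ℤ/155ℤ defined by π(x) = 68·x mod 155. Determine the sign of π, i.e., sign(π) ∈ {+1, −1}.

+1

Trace 68: π^k(68) = [68, 129, 92, 56, 88, 94, 37] for k=0..6.
Cycle lengths of π_68 on ℤ/155ℤ: [12, 12, 12, 12, 12, 12, 12, 12, 12, 12, 6, 6, 6, 6, 6, 4, 1]; 17 cycles in total.
155 − 17 = 138 transpositions; sign(π) = (−1)^138 = +1.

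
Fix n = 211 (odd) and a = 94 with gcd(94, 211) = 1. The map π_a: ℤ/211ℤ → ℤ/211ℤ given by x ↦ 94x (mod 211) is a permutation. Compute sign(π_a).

Trace 148: π^k(148) = [148, 197, 161, 153, 34, 31, 171] for k=0..6.
Decompose π into cycles: lengths [42, 42, 42, 42, 42, 1] (6 cycles, including the fixed point 0).
Σ(ℓ_i−1) = 211−6 = 205; sign = (−1)^205 = -1.

-1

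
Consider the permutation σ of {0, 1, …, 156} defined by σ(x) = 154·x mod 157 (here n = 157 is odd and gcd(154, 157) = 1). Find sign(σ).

+1

Start at x=147: 147 → 30 → 67 → 113 → 132 → 75 → 89 → … (one orbit).
Cycle lengths of π_154 on ℤ/157ℤ: [39, 39, 39, 39, 1]; 5 cycles in total.
sign(π) = (−1)^{n − #cycles} = (−1)^{157−5} = (−1)^152 = +1.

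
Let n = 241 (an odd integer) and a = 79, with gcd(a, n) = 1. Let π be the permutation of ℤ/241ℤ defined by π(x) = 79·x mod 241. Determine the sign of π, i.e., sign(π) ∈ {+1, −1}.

Trace 61: π^k(61) = [61, 240, 162, 25, 47, 98, 30] for k=0..6.
Cycle type of π: 40×6 + 1; total 7 cycles.
sign(π) = (−1)^{n − #cycles} = (−1)^{241−7} = (−1)^234 = +1.
Zolotarev: (79|241) = +1, matching the cycle-count sign.

+1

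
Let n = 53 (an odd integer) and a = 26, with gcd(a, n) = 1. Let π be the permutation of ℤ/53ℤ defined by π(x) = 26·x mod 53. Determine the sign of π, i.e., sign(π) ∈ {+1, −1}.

Trace 23: π^k(23) = [23, 15, 19, 17, 18, 44, 31] for k=0..6.
Cycle type of π: 52 + 1; total 2 cycles.
53 − 2 = 51 transpositions; sign(π) = (−1)^51 = -1.
(26|53)_J = -1 (Zolotarev's lemma cross-check).

-1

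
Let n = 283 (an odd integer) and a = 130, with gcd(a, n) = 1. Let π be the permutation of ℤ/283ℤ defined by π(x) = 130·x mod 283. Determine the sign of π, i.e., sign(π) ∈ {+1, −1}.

Start at x=10: 10 → 168 → 49 → 144 → 42 → 83 → 36 → … (one orbit).
3 cycles of lengths [141, 141, 1].
sign(π) = (−1)^{n − #cycles} = (−1)^{283−3} = (−1)^280 = +1.

+1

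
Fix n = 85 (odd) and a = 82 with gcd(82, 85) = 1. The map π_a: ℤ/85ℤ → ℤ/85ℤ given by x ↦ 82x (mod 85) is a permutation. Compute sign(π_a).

+1

Trace 12: π^k(12) = [12, 49, 23, 16, 37, 59, 78] for k=0..6.
7 cycles of lengths [16, 16, 16, 16, 16, 4, 1].
With 7 cycles on 85 points, sign = (−1)^{85−7} = +1.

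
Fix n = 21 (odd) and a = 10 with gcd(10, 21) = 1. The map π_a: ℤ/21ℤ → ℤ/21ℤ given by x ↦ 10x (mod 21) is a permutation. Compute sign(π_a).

-1

Orbit of 19 under x↦10x: [19, 1, 10, 16, 13, 4]… (length divides ord_21(10)).
π_10 has 6 disjoint cycles with lengths [6, 6, 6, 1, 1, 1] on {0,…,20}.
sign(π) = (−1)^{n − #cycles} = (−1)^{21−6} = (−1)^15 = -1.
Zolotarev: (10|21) = -1, matching the cycle-count sign.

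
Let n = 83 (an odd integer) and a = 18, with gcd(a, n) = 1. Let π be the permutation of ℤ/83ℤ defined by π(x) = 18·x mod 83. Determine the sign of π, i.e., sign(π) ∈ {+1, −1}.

-1

Orbit of 35 under x↦18x: [35, 49, 52, 23, 82, 65, 8]… (length divides ord_83(18)).
Cycle lengths of π_18 on ℤ/83ℤ: [82, 1]; 2 cycles in total.
sign(π) = (−1)^{n − #cycles} = (−1)^{83−2} = (−1)^81 = -1.
The Jacobi symbol (18|83) = -1 (Zolotarev) agrees.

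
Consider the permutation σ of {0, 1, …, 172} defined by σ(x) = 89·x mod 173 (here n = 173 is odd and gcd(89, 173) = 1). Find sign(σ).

Start at x=55: 55 → 51 → 41 → 16 → 40 → 100 → 77 → … (one orbit).
3 cycles of lengths [86, 86, 1].
With 3 cycles on 173 points, sign = (−1)^{173−3} = +1.
(89|173)_J = +1 (Zolotarev's lemma cross-check).

+1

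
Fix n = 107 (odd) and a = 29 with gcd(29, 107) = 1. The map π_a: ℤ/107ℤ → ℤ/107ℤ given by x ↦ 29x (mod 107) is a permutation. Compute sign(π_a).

+1

Orbit of 1 under x↦29x: [1, 29, 92, 100, 11, 105, 49]… (length divides ord_107(29)).
π_29 has 3 disjoint cycles with lengths [53, 53, 1] on {0,…,106}.
Σ(ℓ_i−1) = 107−3 = 104; sign = (−1)^104 = +1.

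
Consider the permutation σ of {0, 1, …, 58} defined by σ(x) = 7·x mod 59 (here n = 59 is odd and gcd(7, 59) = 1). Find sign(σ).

+1

Start at x=15: 15 → 46 → 27 → 12 → 25 → 57 → 45 → … (one orbit).
3 cycles of lengths [29, 29, 1].
sign(π) = (−1)^{n − #cycles} = (−1)^{59−3} = (−1)^56 = +1.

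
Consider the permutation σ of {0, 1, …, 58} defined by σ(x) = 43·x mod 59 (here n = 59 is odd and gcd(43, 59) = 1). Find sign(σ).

-1

Orbit of 57 under x↦43x: [57, 32, 19, 50, 26, 56, 48]… (length divides ord_59(43)).
Cycle type of π: 58 + 1; total 2 cycles.
sign(π) = (−1)^{n − #cycles} = (−1)^{59−2} = (−1)^57 = -1.
Check: (43/59) = -1 by Zolotarev.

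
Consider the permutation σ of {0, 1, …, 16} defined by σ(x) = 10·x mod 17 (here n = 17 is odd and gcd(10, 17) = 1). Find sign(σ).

-1

Orbit of 7 under x↦10x: [7, 2, 3, 13, 11, 8, 12]… (length divides ord_17(10)).
Decompose π into cycles: lengths [16, 1] (2 cycles, including the fixed point 0).
sign(π) = (−1)^{n − #cycles} = (−1)^{17−2} = (−1)^15 = -1.
Zolotarev: (10|17) = -1, matching the cycle-count sign.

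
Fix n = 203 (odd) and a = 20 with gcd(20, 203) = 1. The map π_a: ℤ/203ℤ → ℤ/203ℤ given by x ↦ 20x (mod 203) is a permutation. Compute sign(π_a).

Orbit of 181 under x↦20x: [181, 169, 132, 1, 20, 197, 83]… (length divides ord_203(20)).
The orbit structure of x ↦ 20x mod 203: 20 orbits of sizes [14, 14, 14, 14, 14, 14, 14, 14, 14, 14, 14, 14, 7, 7, 7, 7, 2, 2, 2, 1].
sign(π) = (−1)^{n − #cycles} = (−1)^{203−20} = (−1)^183 = -1.
Via Zolotarev, sign(π_{20}) = (20|203) = -1.

-1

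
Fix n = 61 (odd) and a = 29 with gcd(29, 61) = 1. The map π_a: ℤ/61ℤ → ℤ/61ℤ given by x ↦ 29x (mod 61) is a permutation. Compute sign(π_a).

-1

Start at x=48: 48 → 50 → 47 → 21 → 60 → 32 → 13 → … (one orbit).
π_29 has 6 disjoint cycles with lengths [12, 12, 12, 12, 12, 1] on {0,…,60}.
6 cycles on 61: each ℓ→(−1)^(ℓ−1), product (−1)^55 = -1.
Via Zolotarev, sign(π_{29}) = (29|61) = -1.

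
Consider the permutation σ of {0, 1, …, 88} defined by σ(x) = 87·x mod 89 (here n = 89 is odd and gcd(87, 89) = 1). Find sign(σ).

Trace 2: π^k(2) = [2, 85, 8, 73, 32, 25, 39] for k=0..6.
Decompose π into cycles: lengths [22, 22, 22, 22, 1] (5 cycles, including the fixed point 0).
89 − 5 = 84 transpositions; sign(π) = (−1)^84 = +1.
Via Zolotarev, sign(π_{87}) = (87|89) = +1.

+1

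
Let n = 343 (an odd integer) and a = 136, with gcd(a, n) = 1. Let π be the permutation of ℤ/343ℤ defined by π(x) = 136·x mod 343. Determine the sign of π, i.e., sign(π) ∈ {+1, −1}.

-1

Trace 232: π^k(232) = [232, 339, 142, 104, 81, 40, 295] for k=0..6.
4 cycles of lengths [294, 42, 6, 1].
4 cycles on 343: each ℓ→(−1)^(ℓ−1), product (−1)^339 = -1.
The Jacobi symbol (136|343) = -1 (Zolotarev) agrees.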